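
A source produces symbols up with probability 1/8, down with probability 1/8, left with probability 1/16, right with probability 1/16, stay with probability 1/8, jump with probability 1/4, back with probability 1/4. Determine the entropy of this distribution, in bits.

Each probability is a power of 1/2, so log₂(1/p) is an integer.
H = Σ p·log₂(1/p) = 1/8·3 + 1/8·3 + 1/16·4 + 1/16·4 + 1/8·3 + 1/4·2 + 1/4·2 = 2.625 bits.

2.625 bits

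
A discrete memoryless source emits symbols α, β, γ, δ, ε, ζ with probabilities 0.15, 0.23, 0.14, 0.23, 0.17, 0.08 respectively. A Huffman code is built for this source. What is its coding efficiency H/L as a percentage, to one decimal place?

Entropy H = −Σ p log₂ p ≈ 2.5091 bits.
Huffman merges: 2/25+7/50→11/50; 3/20+17/100→8/25; 11/50+23/100→9/20; 23/100+8/25→11/20; 9/20+11/20→1. L = 127/50 ≈ 2.5400.
Efficiency = H/L = 2.5091/2.5400 = 98.8%.

98.8%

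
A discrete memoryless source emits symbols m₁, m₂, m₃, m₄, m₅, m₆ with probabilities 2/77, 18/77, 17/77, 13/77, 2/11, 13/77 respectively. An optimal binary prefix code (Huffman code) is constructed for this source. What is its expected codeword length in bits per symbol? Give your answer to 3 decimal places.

2.545 bits/symbol

Repeatedly combine the two least-probable nodes; the expected code length is the sum of the merged weights.
merge 2/77 + 13/77 → 15/77
merge 13/77 + 2/11 → 27/77
merge 15/77 + 17/77 → 32/77
merge 18/77 + 27/77 → 45/77
merge 32/77 + 45/77 → 1
L = 15/77 + 27/77 + 32/77 + 45/77 + 1 = 28/11 ≈ 2.545 bits/symbol.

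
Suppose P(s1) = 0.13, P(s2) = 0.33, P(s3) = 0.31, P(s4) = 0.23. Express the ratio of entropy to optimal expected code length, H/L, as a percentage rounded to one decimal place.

Entropy H = −Σ p log₂ p ≈ 1.9219 bits.
Huffman merges: 13/100+23/100→9/25; 31/100+33/100→16/25; 9/25+16/25→1. L = 2 ≈ 2.0000.
Efficiency = H/L = 1.9219/2.0000 = 96.1%.

96.1%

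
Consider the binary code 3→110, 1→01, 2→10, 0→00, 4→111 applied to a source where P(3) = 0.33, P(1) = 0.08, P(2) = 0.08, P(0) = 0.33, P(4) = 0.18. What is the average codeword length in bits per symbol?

L̄ = Σ pᵢ·ℓᵢ = 0.33·3 + 0.08·2 + 0.08·2 + 0.33·2 + 0.18·3 = 2.51 bits/symbol.

2.51 bits/symbol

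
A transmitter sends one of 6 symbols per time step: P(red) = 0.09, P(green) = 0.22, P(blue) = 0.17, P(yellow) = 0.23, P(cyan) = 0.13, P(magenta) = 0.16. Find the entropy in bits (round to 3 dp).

2.521 bits

H = −Σ pᵢ log₂ pᵢ.
−0.09·log₂(0.09) = 0.3127
−0.22·log₂(0.22) = 0.4806
−0.17·log₂(0.17) = 0.4346
−0.23·log₂(0.23) = 0.4877
−0.13·log₂(0.13) = 0.3826
−0.16·log₂(0.16) = 0.4230
Sum ≈ 2.5211 → 2.521 bits.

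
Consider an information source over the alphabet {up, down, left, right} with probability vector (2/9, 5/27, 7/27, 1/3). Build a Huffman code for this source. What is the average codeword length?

Repeatedly combine the two least-probable nodes; the expected code length is the sum of the merged weights.
merge 5/27 + 2/9 → 11/27
merge 7/27 + 1/3 → 16/27
merge 11/27 + 16/27 → 1
L = 11/27 + 16/27 + 1 = 2 bits/symbol.

2 bits/symbol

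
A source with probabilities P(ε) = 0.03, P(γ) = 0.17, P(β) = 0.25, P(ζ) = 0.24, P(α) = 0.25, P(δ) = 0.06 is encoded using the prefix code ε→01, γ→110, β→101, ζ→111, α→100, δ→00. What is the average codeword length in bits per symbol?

L̄ = Σ pᵢ·ℓᵢ = 0.03·2 + 0.17·3 + 0.25·3 + 0.24·3 + 0.25·3 + 0.06·2 = 2.91 bits/symbol.

2.91 bits/symbol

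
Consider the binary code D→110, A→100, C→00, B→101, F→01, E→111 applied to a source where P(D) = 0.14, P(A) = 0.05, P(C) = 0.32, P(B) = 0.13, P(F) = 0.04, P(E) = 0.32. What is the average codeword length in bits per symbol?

2.64 bits/symbol

L̄ = Σ pᵢ·ℓᵢ = 0.14·3 + 0.05·3 + 0.32·2 + 0.13·3 + 0.04·2 + 0.32·3 = 2.64 bits/symbol.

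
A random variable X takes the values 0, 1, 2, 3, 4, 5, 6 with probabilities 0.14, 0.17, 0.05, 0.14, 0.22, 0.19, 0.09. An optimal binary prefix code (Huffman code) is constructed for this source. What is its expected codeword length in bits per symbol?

2.73 bits/symbol

Repeatedly combine the two least-probable nodes; the expected code length is the sum of the merged weights.
merge 1/20 + 9/100 → 7/50
merge 7/50 + 7/50 → 7/25
merge 7/50 + 17/100 → 31/100
merge 19/100 + 11/50 → 41/100
merge 7/25 + 31/100 → 59/100
merge 41/100 + 59/100 → 1
L = 7/50 + 7/25 + 31/100 + 41/100 + 59/100 + 1 = 273/100 = 2.73 bits/symbol.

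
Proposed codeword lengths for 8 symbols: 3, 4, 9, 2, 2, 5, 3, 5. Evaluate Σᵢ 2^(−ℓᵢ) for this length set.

0.876953125

With common denominator 2^9 = 512: Σ 2^(−ℓᵢ) = 64/512 + 32/512 + 1/512 + 128/512 + 128/512 + 16/512 + 64/512 + 16/512 = 449/512 = 0.876953125.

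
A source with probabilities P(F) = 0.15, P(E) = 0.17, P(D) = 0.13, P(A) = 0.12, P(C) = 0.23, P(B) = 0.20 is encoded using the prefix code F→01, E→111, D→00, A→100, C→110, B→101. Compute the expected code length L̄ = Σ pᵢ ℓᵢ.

L̄ = Σ pᵢ·ℓᵢ = 0.15·2 + 0.17·3 + 0.13·2 + 0.12·3 + 0.23·3 + 0.20·3 = 2.72 bits/symbol.

2.72 bits/symbol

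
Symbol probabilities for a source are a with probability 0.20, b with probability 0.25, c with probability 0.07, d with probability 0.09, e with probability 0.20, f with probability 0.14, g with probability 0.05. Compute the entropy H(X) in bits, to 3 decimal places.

2.623 bits

H = −Σ pᵢ log₂ pᵢ.
−0.20·log₂(0.20) = 0.4644
−0.25·log₂(0.25) = 0.5000
−0.07·log₂(0.07) = 0.2686
−0.09·log₂(0.09) = 0.3127
−0.20·log₂(0.20) = 0.4644
−0.14·log₂(0.14) = 0.3971
−0.05·log₂(0.05) = 0.2161
Sum ≈ 2.6232 → 2.623 bits.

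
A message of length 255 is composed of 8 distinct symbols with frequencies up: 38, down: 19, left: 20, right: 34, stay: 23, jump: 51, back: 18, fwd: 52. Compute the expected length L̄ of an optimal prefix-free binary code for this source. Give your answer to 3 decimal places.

Probabilities are the counts divided by 255.
Repeatedly combine the two least-probable nodes; the expected code length is the sum of the merged weights.
merge 6/85 + 19/255 → 37/255
merge 4/51 + 23/255 → 43/255
merge 2/15 + 37/255 → 71/255
merge 38/255 + 43/255 → 27/85
merge 1/5 + 52/255 → 103/255
merge 71/255 + 27/85 → 152/255
merge 103/255 + 152/255 → 1
L = 37/255 + 43/255 + 71/255 + 27/85 + 103/255 + 152/255 + 1 = 742/255 ≈ 2.910 bits/symbol.

2.910 bits/symbol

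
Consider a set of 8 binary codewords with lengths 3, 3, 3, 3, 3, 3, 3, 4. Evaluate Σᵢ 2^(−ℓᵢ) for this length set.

With common denominator 2^4 = 16: Σ 2^(−ℓᵢ) = 2/16 + 2/16 + 2/16 + 2/16 + 2/16 + 2/16 + 2/16 + 1/16 = 15/16 = 0.9375.

0.9375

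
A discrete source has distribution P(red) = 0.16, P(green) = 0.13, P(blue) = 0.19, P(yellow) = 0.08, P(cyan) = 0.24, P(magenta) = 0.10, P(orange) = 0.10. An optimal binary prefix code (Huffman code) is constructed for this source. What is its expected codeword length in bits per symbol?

Repeatedly combine the two least-probable nodes; the expected code length is the sum of the merged weights.
merge 2/25 + 1/10 → 9/50
merge 1/10 + 13/100 → 23/100
merge 4/25 + 9/50 → 17/50
merge 19/100 + 23/100 → 21/50
merge 6/25 + 17/50 → 29/50
merge 21/50 + 29/50 → 1
L = 9/50 + 23/100 + 17/50 + 21/50 + 29/50 + 1 = 11/4 = 2.75 bits/symbol.

2.75 bits/symbol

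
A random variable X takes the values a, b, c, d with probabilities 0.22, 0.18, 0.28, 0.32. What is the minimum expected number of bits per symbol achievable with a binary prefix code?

Repeatedly combine the two least-probable nodes; the expected code length is the sum of the merged weights.
merge 9/50 + 11/50 → 2/5
merge 7/25 + 8/25 → 3/5
merge 2/5 + 3/5 → 1
L = 2/5 + 3/5 + 1 = 2 bits/symbol.

2 bits/symbol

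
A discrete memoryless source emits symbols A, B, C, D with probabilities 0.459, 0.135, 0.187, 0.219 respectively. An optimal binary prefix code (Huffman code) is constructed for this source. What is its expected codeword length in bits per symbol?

1.863 bits/symbol

Repeatedly combine the two least-probable nodes; the expected code length is the sum of the merged weights.
merge 27/200 + 187/1000 → 161/500
merge 219/1000 + 161/500 → 541/1000
merge 459/1000 + 541/1000 → 1
L = 161/500 + 541/1000 + 1 = 1863/1000 = 1.863 bits/symbol.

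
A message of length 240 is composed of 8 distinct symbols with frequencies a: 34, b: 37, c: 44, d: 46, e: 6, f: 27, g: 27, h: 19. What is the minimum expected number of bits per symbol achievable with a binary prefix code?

2.9125 bits/symbol

Probabilities are the counts divided by 240.
Repeatedly combine the two least-probable nodes; the expected code length is the sum of the merged weights.
merge 1/40 + 19/240 → 5/48
merge 5/48 + 9/80 → 13/60
merge 9/80 + 17/120 → 61/240
merge 37/240 + 11/60 → 27/80
merge 23/120 + 13/60 → 49/120
merge 61/240 + 27/80 → 71/120
merge 49/120 + 71/120 → 1
L = 5/48 + 13/60 + 61/240 + 27/80 + 49/120 + 71/120 + 1 = 233/80 = 2.9125 bits/symbol.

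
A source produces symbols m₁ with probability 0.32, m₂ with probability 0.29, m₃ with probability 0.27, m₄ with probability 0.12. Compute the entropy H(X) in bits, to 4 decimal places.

1.9210 bits

H = −Σ pᵢ log₂ pᵢ.
−0.32·log₂(0.32) = 0.5260
−0.29·log₂(0.29) = 0.5179
−0.27·log₂(0.27) = 0.5100
−0.12·log₂(0.12) = 0.3671
Sum ≈ 1.9210 → 1.9210 bits.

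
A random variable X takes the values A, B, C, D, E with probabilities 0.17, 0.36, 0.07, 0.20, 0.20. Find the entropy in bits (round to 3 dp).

2.163 bits

H = −Σ pᵢ log₂ pᵢ.
−0.17·log₂(0.17) = 0.4346
−0.36·log₂(0.36) = 0.5306
−0.07·log₂(0.07) = 0.2686
−0.20·log₂(0.20) = 0.4644
−0.20·log₂(0.20) = 0.4644
Sum ≈ 2.1625 → 2.163 bits.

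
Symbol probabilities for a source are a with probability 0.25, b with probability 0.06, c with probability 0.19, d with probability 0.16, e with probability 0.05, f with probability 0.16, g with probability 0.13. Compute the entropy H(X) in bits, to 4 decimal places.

2.6435 bits

H = −Σ pᵢ log₂ pᵢ.
−0.25·log₂(0.25) = 0.5000
−0.06·log₂(0.06) = 0.2435
−0.19·log₂(0.19) = 0.4552
−0.16·log₂(0.16) = 0.4230
−0.05·log₂(0.05) = 0.2161
−0.16·log₂(0.16) = 0.4230
−0.13·log₂(0.13) = 0.3826
Sum ≈ 2.6435 → 2.6435 bits.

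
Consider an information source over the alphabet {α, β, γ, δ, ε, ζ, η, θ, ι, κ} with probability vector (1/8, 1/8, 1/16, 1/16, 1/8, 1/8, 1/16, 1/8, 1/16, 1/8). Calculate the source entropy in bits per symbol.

Each probability is a power of 1/2, so log₂(1/p) is an integer.
H = Σ p·log₂(1/p) = 1/8·3 + 1/8·3 + 1/16·4 + 1/16·4 + 1/8·3 + 1/8·3 + 1/16·4 + 1/8·3 + 1/16·4 + 1/8·3 = 3.25 bits.

3.25 bits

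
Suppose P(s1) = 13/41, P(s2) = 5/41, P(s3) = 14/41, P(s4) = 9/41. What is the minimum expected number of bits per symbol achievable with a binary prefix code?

Repeatedly combine the two least-probable nodes; the expected code length is the sum of the merged weights.
merge 5/41 + 9/41 → 14/41
merge 13/41 + 14/41 → 27/41
merge 14/41 + 27/41 → 1
L = 14/41 + 27/41 + 1 = 2 bits/symbol.

2 bits/symbol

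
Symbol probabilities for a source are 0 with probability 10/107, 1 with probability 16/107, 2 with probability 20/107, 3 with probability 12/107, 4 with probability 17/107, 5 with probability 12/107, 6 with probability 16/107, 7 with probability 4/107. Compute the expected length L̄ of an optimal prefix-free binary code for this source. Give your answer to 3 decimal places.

Repeatedly combine the two least-probable nodes; the expected code length is the sum of the merged weights.
merge 4/107 + 10/107 → 14/107
merge 12/107 + 12/107 → 24/107
merge 14/107 + 16/107 → 30/107
merge 16/107 + 17/107 → 33/107
merge 20/107 + 24/107 → 44/107
merge 30/107 + 33/107 → 63/107
merge 44/107 + 63/107 → 1
L = 14/107 + 24/107 + 30/107 + 33/107 + 44/107 + 63/107 + 1 = 315/107 ≈ 2.944 bits/symbol.

2.944 bits/symbol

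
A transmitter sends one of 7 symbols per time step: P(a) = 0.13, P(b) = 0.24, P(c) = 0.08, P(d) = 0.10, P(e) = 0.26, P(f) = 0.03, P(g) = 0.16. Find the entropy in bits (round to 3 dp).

H = −Σ pᵢ log₂ pᵢ.
−0.13·log₂(0.13) = 0.3826
−0.24·log₂(0.24) = 0.4941
−0.08·log₂(0.08) = 0.2915
−0.10·log₂(0.10) = 0.3322
−0.26·log₂(0.26) = 0.5053
−0.03·log₂(0.03) = 0.1518
−0.16·log₂(0.16) = 0.4230
Sum ≈ 2.5806 → 2.581 bits.

2.581 bits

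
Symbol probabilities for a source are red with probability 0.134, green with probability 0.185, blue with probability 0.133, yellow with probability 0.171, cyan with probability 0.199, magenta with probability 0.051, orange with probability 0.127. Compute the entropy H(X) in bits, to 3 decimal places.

H = −Σ pᵢ log₂ pᵢ.
−0.134·log₂(0.134) = 0.3886
−0.185·log₂(0.185) = 0.4504
−0.133·log₂(0.133) = 0.3871
−0.171·log₂(0.171) = 0.4357
−0.199·log₂(0.199) = 0.4635
−0.051·log₂(0.051) = 0.2190
−0.127·log₂(0.127) = 0.3781
Sum ≈ 2.7223 → 2.722 bits.

2.722 bits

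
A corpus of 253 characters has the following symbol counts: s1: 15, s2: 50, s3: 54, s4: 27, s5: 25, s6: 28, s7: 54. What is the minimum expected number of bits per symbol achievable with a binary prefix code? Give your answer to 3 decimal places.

Probabilities are the counts divided by 253.
Repeatedly combine the two least-probable nodes; the expected code length is the sum of the merged weights.
merge 15/253 + 25/253 → 40/253
merge 27/253 + 28/253 → 5/23
merge 40/253 + 50/253 → 90/253
merge 54/253 + 54/253 → 108/253
merge 5/23 + 90/253 → 145/253
merge 108/253 + 145/253 → 1
L = 40/253 + 5/23 + 90/253 + 108/253 + 145/253 + 1 = 691/253 ≈ 2.731 bits/symbol.

2.731 bits/symbol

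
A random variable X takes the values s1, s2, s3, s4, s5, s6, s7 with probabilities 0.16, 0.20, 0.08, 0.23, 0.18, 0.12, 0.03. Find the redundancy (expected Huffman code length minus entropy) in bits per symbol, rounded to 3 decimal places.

Entropy H = −Σ p log₂ p ≈ 2.6307 bits.
Huffman merges: 3/100+2/25→11/100; 11/100+3/25→23/100; 4/25+9/50→17/50; 1/5+23/100→43/100; 23/100+17/50→57/100; 43/100+57/100→1. L = 67/25 ≈ 2.6800.
L − H = 2.6800 − 2.6307 = 0.049 bits.

0.049 bits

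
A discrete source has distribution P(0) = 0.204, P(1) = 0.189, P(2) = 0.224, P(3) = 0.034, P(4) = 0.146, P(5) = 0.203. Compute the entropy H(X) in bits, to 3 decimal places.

2.444 bits

H = −Σ pᵢ log₂ pᵢ.
−0.204·log₂(0.204) = 0.4678
−0.189·log₂(0.189) = 0.4543
−0.224·log₂(0.224) = 0.4835
−0.034·log₂(0.034) = 0.1659
−0.146·log₂(0.146) = 0.4053
−0.203·log₂(0.203) = 0.4670
Sum ≈ 2.4437 → 2.444 bits.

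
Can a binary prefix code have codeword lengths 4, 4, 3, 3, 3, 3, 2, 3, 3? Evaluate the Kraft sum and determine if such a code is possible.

1.125; no

With common denominator 2^4 = 16: Σ 2^(−ℓᵢ) = 1/16 + 1/16 + 2/16 + 2/16 + 2/16 + 2/16 + 4/16 + 2/16 + 2/16 = 18/16 = 1.125.
Kraft's inequality requires Σ ≤ 1; here Σ = 1.125 > 1, so no such prefix code exists.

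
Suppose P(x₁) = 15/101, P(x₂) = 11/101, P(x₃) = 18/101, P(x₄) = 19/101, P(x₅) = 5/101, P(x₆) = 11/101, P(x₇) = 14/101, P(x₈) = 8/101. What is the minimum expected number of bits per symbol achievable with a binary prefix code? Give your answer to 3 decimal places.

2.941 bits/symbol

Repeatedly combine the two least-probable nodes; the expected code length is the sum of the merged weights.
merge 5/101 + 8/101 → 13/101
merge 11/101 + 11/101 → 22/101
merge 13/101 + 14/101 → 27/101
merge 15/101 + 18/101 → 33/101
merge 19/101 + 22/101 → 41/101
merge 27/101 + 33/101 → 60/101
merge 41/101 + 60/101 → 1
L = 13/101 + 22/101 + 27/101 + 33/101 + 41/101 + 60/101 + 1 = 297/101 ≈ 2.941 bits/symbol.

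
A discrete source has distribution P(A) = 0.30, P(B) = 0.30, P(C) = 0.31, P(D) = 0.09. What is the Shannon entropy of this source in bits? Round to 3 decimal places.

H = −Σ pᵢ log₂ pᵢ.
−0.30·log₂(0.30) = 0.5211
−0.30·log₂(0.30) = 0.5211
−0.31·log₂(0.31) = 0.5238
−0.09·log₂(0.09) = 0.3127
Sum ≈ 1.8786 → 1.879 bits.

1.879 bits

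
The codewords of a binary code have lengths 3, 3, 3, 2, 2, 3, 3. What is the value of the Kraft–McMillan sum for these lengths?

1.125

With common denominator 2^3 = 8: Σ 2^(−ℓᵢ) = 1/8 + 1/8 + 1/8 + 2/8 + 2/8 + 1/8 + 1/8 = 9/8 = 1.125.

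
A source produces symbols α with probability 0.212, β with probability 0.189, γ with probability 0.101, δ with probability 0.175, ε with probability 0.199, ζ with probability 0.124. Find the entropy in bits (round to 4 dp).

H = −Σ pᵢ log₂ pᵢ.
−0.212·log₂(0.212) = 0.4744
−0.189·log₂(0.189) = 0.4543
−0.101·log₂(0.101) = 0.3341
−0.175·log₂(0.175) = 0.4401
−0.199·log₂(0.199) = 0.4635
−0.124·log₂(0.124) = 0.3734
Sum ≈ 2.5398 → 2.5398 bits.

2.5398 bits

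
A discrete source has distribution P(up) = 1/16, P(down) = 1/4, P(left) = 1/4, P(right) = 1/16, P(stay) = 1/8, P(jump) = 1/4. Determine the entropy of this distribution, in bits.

Each probability is a power of 1/2, so log₂(1/p) is an integer.
H = Σ p·log₂(1/p) = 1/16·4 + 1/4·2 + 1/4·2 + 1/16·4 + 1/8·3 + 1/4·2 = 2.375 bits.

2.375 bits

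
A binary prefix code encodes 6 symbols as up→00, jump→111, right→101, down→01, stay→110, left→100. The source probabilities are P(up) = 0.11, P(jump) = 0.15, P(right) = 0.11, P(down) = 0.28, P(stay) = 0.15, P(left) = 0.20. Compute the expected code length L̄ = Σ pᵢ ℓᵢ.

2.61 bits/symbol

L̄ = Σ pᵢ·ℓᵢ = 0.11·2 + 0.15·3 + 0.11·3 + 0.28·2 + 0.15·3 + 0.20·3 = 2.61 bits/symbol.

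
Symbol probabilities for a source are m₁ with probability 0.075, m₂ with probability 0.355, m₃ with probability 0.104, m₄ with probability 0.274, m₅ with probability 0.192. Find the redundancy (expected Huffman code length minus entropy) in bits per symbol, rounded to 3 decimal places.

0.060 bits

Entropy H = −Σ p log₂ p ≈ 2.1192 bits.
Huffman merges: 3/40+13/125→179/1000; 179/1000+24/125→371/1000; 137/500+71/200→629/1000; 371/1000+629/1000→1. L = 2179/1000 ≈ 2.1790.
L − H = 2.1790 − 2.1192 = 0.060 bits.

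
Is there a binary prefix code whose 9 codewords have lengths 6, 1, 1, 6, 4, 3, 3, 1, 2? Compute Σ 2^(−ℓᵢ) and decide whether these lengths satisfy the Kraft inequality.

2.09375; no

With common denominator 2^6 = 64: Σ 2^(−ℓᵢ) = 1/64 + 32/64 + 32/64 + 1/64 + 4/64 + 8/64 + 8/64 + 32/64 + 16/64 = 134/64 = 2.09375.
Kraft's inequality requires Σ ≤ 1; here Σ = 2.09375 > 1, so no such prefix code exists.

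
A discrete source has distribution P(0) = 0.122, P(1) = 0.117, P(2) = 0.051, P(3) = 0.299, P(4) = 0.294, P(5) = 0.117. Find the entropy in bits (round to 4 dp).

2.3536 bits

H = −Σ pᵢ log₂ pᵢ.
−0.122·log₂(0.122) = 0.3703
−0.117·log₂(0.117) = 0.3622
−0.051·log₂(0.051) = 0.2190
−0.299·log₂(0.299) = 0.5208
−0.294·log₂(0.294) = 0.5192
−0.117·log₂(0.117) = 0.3622
Sum ≈ 2.3536 → 2.3536 bits.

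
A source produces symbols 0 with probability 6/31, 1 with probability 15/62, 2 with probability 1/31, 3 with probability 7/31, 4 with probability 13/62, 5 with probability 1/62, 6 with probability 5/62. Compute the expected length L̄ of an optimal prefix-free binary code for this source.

2.5 bits/symbol

Repeatedly combine the two least-probable nodes; the expected code length is the sum of the merged weights.
merge 1/62 + 1/31 → 3/62
merge 3/62 + 5/62 → 4/31
merge 4/31 + 6/31 → 10/31
merge 13/62 + 7/31 → 27/62
merge 15/62 + 10/31 → 35/62
merge 27/62 + 35/62 → 1
L = 3/62 + 4/31 + 10/31 + 27/62 + 35/62 + 1 = 5/2 = 2.5 bits/symbol.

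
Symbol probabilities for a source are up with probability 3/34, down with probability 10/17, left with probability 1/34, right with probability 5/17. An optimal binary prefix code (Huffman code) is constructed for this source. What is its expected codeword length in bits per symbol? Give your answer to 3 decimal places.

Repeatedly combine the two least-probable nodes; the expected code length is the sum of the merged weights.
merge 1/34 + 3/34 → 2/17
merge 2/17 + 5/17 → 7/17
merge 7/17 + 10/17 → 1
L = 2/17 + 7/17 + 1 = 26/17 ≈ 1.529 bits/symbol.

1.529 bits/symbol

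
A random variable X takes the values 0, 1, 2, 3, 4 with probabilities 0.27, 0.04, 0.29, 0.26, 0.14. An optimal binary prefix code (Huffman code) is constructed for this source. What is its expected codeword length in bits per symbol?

Repeatedly combine the two least-probable nodes; the expected code length is the sum of the merged weights.
merge 1/25 + 7/50 → 9/50
merge 9/50 + 13/50 → 11/25
merge 27/100 + 29/100 → 14/25
merge 11/25 + 14/25 → 1
L = 9/50 + 11/25 + 14/25 + 1 = 109/50 = 2.18 bits/symbol.

2.18 bits/symbol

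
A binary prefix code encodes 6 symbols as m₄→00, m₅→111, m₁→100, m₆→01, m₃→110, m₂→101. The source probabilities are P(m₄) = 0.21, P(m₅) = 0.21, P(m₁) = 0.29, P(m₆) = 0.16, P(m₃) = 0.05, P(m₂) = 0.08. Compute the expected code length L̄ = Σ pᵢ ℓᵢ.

L̄ = Σ pᵢ·ℓᵢ = 0.21·2 + 0.21·3 + 0.29·3 + 0.16·2 + 0.05·3 + 0.08·3 = 2.63 bits/symbol.

2.63 bits/symbol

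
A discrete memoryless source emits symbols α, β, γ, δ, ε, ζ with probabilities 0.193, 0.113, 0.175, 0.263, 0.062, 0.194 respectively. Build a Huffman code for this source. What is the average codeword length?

2.525 bits/symbol

Repeatedly combine the two least-probable nodes; the expected code length is the sum of the merged weights.
merge 31/500 + 113/1000 → 7/40
merge 7/40 + 7/40 → 7/20
merge 193/1000 + 97/500 → 387/1000
merge 263/1000 + 7/20 → 613/1000
merge 387/1000 + 613/1000 → 1
L = 7/40 + 7/20 + 387/1000 + 613/1000 + 1 = 101/40 = 2.525 bits/symbol.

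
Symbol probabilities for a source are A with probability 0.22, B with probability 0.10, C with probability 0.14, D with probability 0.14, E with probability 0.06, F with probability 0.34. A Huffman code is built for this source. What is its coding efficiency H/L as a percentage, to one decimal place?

Entropy H = −Σ p log₂ p ≈ 2.3797 bits.
Huffman merges: 3/50+1/10→4/25; 7/50+7/50→7/25; 4/25+11/50→19/50; 7/25+17/50→31/50; 19/50+31/50→1. L = 61/25 ≈ 2.4400.
Efficiency = H/L = 2.3797/2.4400 = 97.5%.

97.5%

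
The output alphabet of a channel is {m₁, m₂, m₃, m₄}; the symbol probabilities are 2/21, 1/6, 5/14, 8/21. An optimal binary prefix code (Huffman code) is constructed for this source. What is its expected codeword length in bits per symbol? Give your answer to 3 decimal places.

1.881 bits/symbol

Repeatedly combine the two least-probable nodes; the expected code length is the sum of the merged weights.
merge 2/21 + 1/6 → 11/42
merge 11/42 + 5/14 → 13/21
merge 8/21 + 13/21 → 1
L = 11/42 + 13/21 + 1 = 79/42 ≈ 1.881 bits/symbol.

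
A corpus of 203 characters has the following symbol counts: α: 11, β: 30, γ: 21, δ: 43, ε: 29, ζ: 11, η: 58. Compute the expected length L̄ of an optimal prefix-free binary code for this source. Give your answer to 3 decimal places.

2.611 bits/symbol

Probabilities are the counts divided by 203.
Repeatedly combine the two least-probable nodes; the expected code length is the sum of the merged weights.
merge 11/203 + 11/203 → 22/203
merge 3/29 + 22/203 → 43/203
merge 1/7 + 30/203 → 59/203
merge 43/203 + 43/203 → 86/203
merge 2/7 + 59/203 → 117/203
merge 86/203 + 117/203 → 1
L = 22/203 + 43/203 + 59/203 + 86/203 + 117/203 + 1 = 530/203 ≈ 2.611 bits/symbol.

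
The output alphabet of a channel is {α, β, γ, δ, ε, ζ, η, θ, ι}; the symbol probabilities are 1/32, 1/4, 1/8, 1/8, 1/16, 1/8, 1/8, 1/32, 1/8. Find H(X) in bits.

Each probability is a power of 1/2, so log₂(1/p) is an integer.
H = Σ p·log₂(1/p) = 1/32·5 + 1/4·2 + 1/8·3 + 1/8·3 + 1/16·4 + 1/8·3 + 1/8·3 + 1/32·5 + 1/8·3 = 2.9375 bits.

2.9375 bits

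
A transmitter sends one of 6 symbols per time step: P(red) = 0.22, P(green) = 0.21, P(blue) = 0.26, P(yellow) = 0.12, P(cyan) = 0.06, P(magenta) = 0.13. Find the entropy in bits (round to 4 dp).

2.4519 bits

H = −Σ pᵢ log₂ pᵢ.
−0.22·log₂(0.22) = 0.4806
−0.21·log₂(0.21) = 0.4728
−0.26·log₂(0.26) = 0.5053
−0.12·log₂(0.12) = 0.3671
−0.06·log₂(0.06) = 0.2435
−0.13·log₂(0.13) = 0.3826
Sum ≈ 2.4519 → 2.4519 bits.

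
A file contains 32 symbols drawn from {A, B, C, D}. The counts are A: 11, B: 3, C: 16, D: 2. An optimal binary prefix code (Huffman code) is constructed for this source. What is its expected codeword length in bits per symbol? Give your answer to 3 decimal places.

1.656 bits/symbol

Probabilities are the counts divided by 32.
Repeatedly combine the two least-probable nodes; the expected code length is the sum of the merged weights.
merge 1/16 + 3/32 → 5/32
merge 5/32 + 11/32 → 1/2
merge 1/2 + 1/2 → 1
L = 5/32 + 1/2 + 1 = 53/32 ≈ 1.656 bits/symbol.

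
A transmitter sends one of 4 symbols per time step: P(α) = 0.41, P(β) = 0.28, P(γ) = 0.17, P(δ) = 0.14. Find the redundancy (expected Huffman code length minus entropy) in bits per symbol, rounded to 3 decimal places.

Entropy H = −Σ p log₂ p ≈ 1.8733 bits.
Huffman merges: 7/50+17/100→31/100; 7/25+31/100→59/100; 41/100+59/100→1. L = 19/10 ≈ 1.9000.
L − H = 1.9000 − 1.8733 = 0.027 bits.

0.027 bits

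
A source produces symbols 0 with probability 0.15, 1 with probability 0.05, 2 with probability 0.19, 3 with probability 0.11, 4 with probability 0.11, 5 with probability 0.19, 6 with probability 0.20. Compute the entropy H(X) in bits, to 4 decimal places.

H = −Σ pᵢ log₂ pᵢ.
−0.15·log₂(0.15) = 0.4105
−0.05·log₂(0.05) = 0.2161
−0.19·log₂(0.19) = 0.4552
−0.11·log₂(0.11) = 0.3503
−0.11·log₂(0.11) = 0.3503
−0.19·log₂(0.19) = 0.4552
−0.20·log₂(0.20) = 0.4644
Sum ≈ 2.7021 → 2.7021 bits.

2.7021 bits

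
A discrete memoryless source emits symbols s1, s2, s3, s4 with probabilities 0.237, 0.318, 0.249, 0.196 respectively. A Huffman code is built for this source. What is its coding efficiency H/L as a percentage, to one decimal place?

98.9%

Entropy H = −Σ p log₂ p ≈ 1.9781 bits.
Huffman merges: 49/250+237/1000→433/1000; 249/1000+159/500→567/1000; 433/1000+567/1000→1. L = 2 ≈ 2.0000.
Efficiency = H/L = 1.9781/2.0000 = 98.9%.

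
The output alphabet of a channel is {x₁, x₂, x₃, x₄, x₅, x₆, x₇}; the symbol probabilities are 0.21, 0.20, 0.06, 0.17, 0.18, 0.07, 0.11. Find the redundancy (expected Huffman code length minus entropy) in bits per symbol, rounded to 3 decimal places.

0.041 bits

Entropy H = −Σ p log₂ p ≈ 2.6795 bits.
Huffman merges: 3/50+7/100→13/100; 11/100+13/100→6/25; 17/100+9/50→7/20; 1/5+21/100→41/100; 6/25+7/20→59/100; 41/100+59/100→1. L = 68/25 ≈ 2.7200.
L − H = 2.7200 − 2.6795 = 0.041 bits.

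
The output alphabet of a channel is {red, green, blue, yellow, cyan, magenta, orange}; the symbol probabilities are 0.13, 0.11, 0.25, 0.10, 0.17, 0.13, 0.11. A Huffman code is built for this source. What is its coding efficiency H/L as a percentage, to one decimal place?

99.4%

Entropy H = −Σ p log₂ p ≈ 2.7326 bits.
Huffman merges: 1/10+11/100→21/100; 11/100+13/100→6/25; 13/100+17/100→3/10; 21/100+6/25→9/20; 1/4+3/10→11/20; 9/20+11/20→1. L = 11/4 ≈ 2.7500.
Efficiency = H/L = 2.7326/2.7500 = 99.4%.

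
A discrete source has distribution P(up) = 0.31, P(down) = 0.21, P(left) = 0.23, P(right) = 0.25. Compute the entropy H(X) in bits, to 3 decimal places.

H = −Σ pᵢ log₂ pᵢ.
−0.31·log₂(0.31) = 0.5238
−0.21·log₂(0.21) = 0.4728
−0.23·log₂(0.23) = 0.4877
−0.25·log₂(0.25) = 0.5000
Sum ≈ 1.9843 → 1.984 bits.

1.984 bits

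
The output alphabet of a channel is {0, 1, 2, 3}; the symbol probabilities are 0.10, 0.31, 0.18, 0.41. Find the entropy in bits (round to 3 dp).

H = −Σ pᵢ log₂ pᵢ.
−0.10·log₂(0.10) = 0.3322
−0.31·log₂(0.31) = 0.5238
−0.18·log₂(0.18) = 0.4453
−0.41·log₂(0.41) = 0.5274
Sum ≈ 1.8287 → 1.829 bits.

1.829 bits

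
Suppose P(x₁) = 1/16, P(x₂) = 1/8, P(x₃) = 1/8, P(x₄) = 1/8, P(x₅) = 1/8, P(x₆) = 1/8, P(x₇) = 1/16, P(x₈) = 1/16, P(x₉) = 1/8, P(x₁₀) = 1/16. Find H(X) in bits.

Each probability is a power of 1/2, so log₂(1/p) is an integer.
H = Σ p·log₂(1/p) = 1/16·4 + 1/8·3 + 1/8·3 + 1/8·3 + 1/8·3 + 1/8·3 + 1/16·4 + 1/16·4 + 1/8·3 + 1/16·4 = 3.25 bits.

3.25 bits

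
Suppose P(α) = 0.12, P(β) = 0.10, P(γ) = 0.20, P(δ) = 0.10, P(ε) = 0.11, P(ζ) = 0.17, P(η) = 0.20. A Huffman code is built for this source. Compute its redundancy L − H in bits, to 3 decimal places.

0.055 bits

Entropy H = −Σ p log₂ p ≈ 2.7451 bits.
Huffman merges: 1/10+1/10→1/5; 11/100+3/25→23/100; 17/100+1/5→37/100; 1/5+1/5→2/5; 23/100+37/100→3/5; 2/5+3/5→1. L = 14/5 ≈ 2.8000.
L − H = 2.8000 − 2.7451 = 0.055 bits.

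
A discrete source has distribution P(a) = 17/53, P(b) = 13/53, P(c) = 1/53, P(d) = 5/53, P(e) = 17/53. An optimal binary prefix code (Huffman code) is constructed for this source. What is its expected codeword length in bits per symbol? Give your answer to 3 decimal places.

2.113 bits/symbol

Repeatedly combine the two least-probable nodes; the expected code length is the sum of the merged weights.
merge 1/53 + 5/53 → 6/53
merge 6/53 + 13/53 → 19/53
merge 17/53 + 17/53 → 34/53
merge 19/53 + 34/53 → 1
L = 6/53 + 19/53 + 34/53 + 1 = 112/53 ≈ 2.113 bits/symbol.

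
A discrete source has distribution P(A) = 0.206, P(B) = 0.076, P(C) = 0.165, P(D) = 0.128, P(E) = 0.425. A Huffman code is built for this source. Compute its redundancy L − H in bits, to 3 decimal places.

0.063 bits

Entropy H = −Σ p log₂ p ≈ 2.0853 bits.
Huffman merges: 19/250+16/125→51/250; 33/200+51/250→369/1000; 103/500+369/1000→23/40; 17/40+23/40→1. L = 537/250 ≈ 2.1480.
L − H = 2.1480 − 2.0853 = 0.063 bits.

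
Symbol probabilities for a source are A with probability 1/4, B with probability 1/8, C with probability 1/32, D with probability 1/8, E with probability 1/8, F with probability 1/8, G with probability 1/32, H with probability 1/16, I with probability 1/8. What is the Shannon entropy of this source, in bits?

Each probability is a power of 1/2, so log₂(1/p) is an integer.
H = Σ p·log₂(1/p) = 1/4·2 + 1/8·3 + 1/32·5 + 1/8·3 + 1/8·3 + 1/8·3 + 1/32·5 + 1/16·4 + 1/8·3 = 2.9375 bits.

2.9375 bits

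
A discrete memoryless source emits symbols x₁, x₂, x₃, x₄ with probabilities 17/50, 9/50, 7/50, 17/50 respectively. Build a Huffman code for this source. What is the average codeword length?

1.98 bits/symbol

Repeatedly combine the two least-probable nodes; the expected code length is the sum of the merged weights.
merge 7/50 + 9/50 → 8/25
merge 8/25 + 17/50 → 33/50
merge 17/50 + 33/50 → 1
L = 8/25 + 33/50 + 1 = 99/50 = 1.98 bits/symbol.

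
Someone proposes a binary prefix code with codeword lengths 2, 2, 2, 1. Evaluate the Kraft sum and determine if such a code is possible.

With common denominator 2^2 = 4: Σ 2^(−ℓᵢ) = 1/4 + 1/4 + 1/4 + 2/4 = 5/4 = 1.25.
Kraft's inequality requires Σ ≤ 1; here Σ = 1.25 > 1, so no such prefix code exists.

1.25; no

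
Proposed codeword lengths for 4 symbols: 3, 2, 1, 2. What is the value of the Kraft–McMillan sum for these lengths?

1.125

With common denominator 2^3 = 8: Σ 2^(−ℓᵢ) = 1/8 + 2/8 + 4/8 + 2/8 = 9/8 = 1.125.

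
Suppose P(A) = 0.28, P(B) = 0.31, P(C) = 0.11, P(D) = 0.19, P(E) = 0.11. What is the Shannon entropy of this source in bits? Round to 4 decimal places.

2.1938 bits

H = −Σ pᵢ log₂ pᵢ.
−0.28·log₂(0.28) = 0.5142
−0.31·log₂(0.31) = 0.5238
−0.11·log₂(0.11) = 0.3503
−0.19·log₂(0.19) = 0.4552
−0.11·log₂(0.11) = 0.3503
Sum ≈ 2.1938 → 2.1938 bits.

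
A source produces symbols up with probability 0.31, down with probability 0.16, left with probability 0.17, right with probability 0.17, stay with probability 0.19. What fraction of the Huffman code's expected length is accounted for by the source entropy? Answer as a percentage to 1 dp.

Entropy H = −Σ p log₂ p ≈ 2.2712 bits.
Huffman merges: 4/25+17/100→33/100; 17/100+19/100→9/25; 31/100+33/100→16/25; 9/25+16/25→1. L = 233/100 ≈ 2.3300.
Efficiency = H/L = 2.2712/2.3300 = 97.5%.

97.5%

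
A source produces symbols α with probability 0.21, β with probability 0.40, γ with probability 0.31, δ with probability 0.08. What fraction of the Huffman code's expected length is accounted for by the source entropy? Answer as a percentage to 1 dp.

Entropy H = −Σ p log₂ p ≈ 1.8169 bits.
Huffman merges: 2/25+21/100→29/100; 29/100+31/100→3/5; 2/5+3/5→1. L = 189/100 ≈ 1.8900.
Efficiency = H/L = 1.8169/1.8900 = 96.1%.

96.1%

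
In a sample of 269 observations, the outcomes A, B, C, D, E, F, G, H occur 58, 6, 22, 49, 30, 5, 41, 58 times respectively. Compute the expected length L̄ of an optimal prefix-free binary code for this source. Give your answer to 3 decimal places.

Probabilities are the counts divided by 269.
Repeatedly combine the two least-probable nodes; the expected code length is the sum of the merged weights.
merge 5/269 + 6/269 → 11/269
merge 11/269 + 22/269 → 33/269
merge 30/269 + 33/269 → 63/269
merge 41/269 + 49/269 → 90/269
merge 58/269 + 58/269 → 116/269
merge 63/269 + 90/269 → 153/269
merge 116/269 + 153/269 → 1
L = 11/269 + 33/269 + 63/269 + 90/269 + 116/269 + 153/269 + 1 = 735/269 ≈ 2.732 bits/symbol.

2.732 bits/symbol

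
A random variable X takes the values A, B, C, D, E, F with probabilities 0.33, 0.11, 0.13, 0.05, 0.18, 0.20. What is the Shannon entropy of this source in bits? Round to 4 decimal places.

2.3865 bits

H = −Σ pᵢ log₂ pᵢ.
−0.33·log₂(0.33) = 0.5278
−0.11·log₂(0.11) = 0.3503
−0.13·log₂(0.13) = 0.3826
−0.05·log₂(0.05) = 0.2161
−0.18·log₂(0.18) = 0.4453
−0.20·log₂(0.20) = 0.4644
Sum ≈ 2.3865 → 2.3865 bits.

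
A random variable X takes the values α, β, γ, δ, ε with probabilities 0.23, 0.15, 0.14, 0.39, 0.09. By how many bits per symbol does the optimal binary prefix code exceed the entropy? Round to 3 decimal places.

0.082 bits

Entropy H = −Σ p log₂ p ≈ 2.1378 bits.
Huffman merges: 9/100+7/50→23/100; 3/20+23/100→19/50; 23/100+19/50→61/100; 39/100+61/100→1. L = 111/50 ≈ 2.2200.
L − H = 2.2200 − 2.1378 = 0.082 bits.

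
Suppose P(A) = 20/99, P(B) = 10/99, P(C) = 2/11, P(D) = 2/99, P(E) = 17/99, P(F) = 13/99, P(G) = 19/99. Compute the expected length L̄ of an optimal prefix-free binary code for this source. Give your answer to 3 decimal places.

Repeatedly combine the two least-probable nodes; the expected code length is the sum of the merged weights.
merge 2/99 + 10/99 → 4/33
merge 4/33 + 13/99 → 25/99
merge 17/99 + 2/11 → 35/99
merge 19/99 + 20/99 → 13/33
merge 25/99 + 35/99 → 20/33
merge 13/33 + 20/33 → 1
L = 4/33 + 25/99 + 35/99 + 13/33 + 20/33 + 1 = 30/11 ≈ 2.727 bits/symbol.

2.727 bits/symbol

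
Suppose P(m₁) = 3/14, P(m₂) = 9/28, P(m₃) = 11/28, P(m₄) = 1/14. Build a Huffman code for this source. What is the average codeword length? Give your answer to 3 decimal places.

1.893 bits/symbol

Repeatedly combine the two least-probable nodes; the expected code length is the sum of the merged weights.
merge 1/14 + 3/14 → 2/7
merge 2/7 + 9/28 → 17/28
merge 11/28 + 17/28 → 1
L = 2/7 + 17/28 + 1 = 53/28 ≈ 1.893 bits/symbol.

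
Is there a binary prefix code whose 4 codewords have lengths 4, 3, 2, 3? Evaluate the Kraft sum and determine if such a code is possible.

With common denominator 2^4 = 16: Σ 2^(−ℓᵢ) = 1/16 + 2/16 + 4/16 + 2/16 = 9/16 = 0.5625.
Kraft's inequality requires Σ ≤ 1; here Σ = 0.5625 ≤ 1, so such a prefix code exists.

0.5625; yes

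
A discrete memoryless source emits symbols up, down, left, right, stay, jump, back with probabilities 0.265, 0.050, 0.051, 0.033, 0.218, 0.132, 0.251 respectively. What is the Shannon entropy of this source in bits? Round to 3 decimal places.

H = −Σ pᵢ log₂ pᵢ.
−0.265·log₂(0.265) = 0.5077
−0.050·log₂(0.050) = 0.2161
−0.051·log₂(0.051) = 0.2190
−0.033·log₂(0.033) = 0.1624
−0.218·log₂(0.218) = 0.4791
−0.132·log₂(0.132) = 0.3856
−0.251·log₂(0.251) = 0.5006
Sum ≈ 2.4704 → 2.470 bits.

2.470 bits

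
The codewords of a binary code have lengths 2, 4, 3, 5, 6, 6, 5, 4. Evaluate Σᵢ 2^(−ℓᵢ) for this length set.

0.59375

With common denominator 2^6 = 64: Σ 2^(−ℓᵢ) = 16/64 + 4/64 + 8/64 + 2/64 + 1/64 + 1/64 + 2/64 + 4/64 = 38/64 = 0.59375.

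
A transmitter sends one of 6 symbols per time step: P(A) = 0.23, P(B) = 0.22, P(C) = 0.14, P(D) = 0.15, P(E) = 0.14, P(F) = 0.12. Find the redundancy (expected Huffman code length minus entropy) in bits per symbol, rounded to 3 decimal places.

Entropy H = −Σ p log₂ p ≈ 2.5401 bits.
Huffman merges: 3/25+7/50→13/50; 7/50+3/20→29/100; 11/50+23/100→9/20; 13/50+29/100→11/20; 9/20+11/20→1. L = 51/20 ≈ 2.5500.
L − H = 2.5500 − 2.5401 = 0.010 bits.

0.010 bits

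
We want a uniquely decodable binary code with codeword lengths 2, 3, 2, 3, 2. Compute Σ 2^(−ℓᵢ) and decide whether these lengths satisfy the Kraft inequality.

1; yes

With common denominator 2^3 = 8: Σ 2^(−ℓᵢ) = 2/8 + 1/8 + 2/8 + 1/8 + 2/8 = 8/8 = 1.
Kraft's inequality requires Σ ≤ 1; here Σ = 1 ≤ 1, so such a prefix code exists.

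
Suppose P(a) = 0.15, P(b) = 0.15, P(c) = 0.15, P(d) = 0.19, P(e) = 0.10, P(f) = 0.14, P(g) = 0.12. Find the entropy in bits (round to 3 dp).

H = −Σ pᵢ log₂ pᵢ.
−0.15·log₂(0.15) = 0.4105
−0.15·log₂(0.15) = 0.4105
−0.15·log₂(0.15) = 0.4105
−0.19·log₂(0.19) = 0.4552
−0.10·log₂(0.10) = 0.3322
−0.14·log₂(0.14) = 0.3971
−0.12·log₂(0.12) = 0.3671
Sum ≈ 2.7832 → 2.783 bits.

2.783 bits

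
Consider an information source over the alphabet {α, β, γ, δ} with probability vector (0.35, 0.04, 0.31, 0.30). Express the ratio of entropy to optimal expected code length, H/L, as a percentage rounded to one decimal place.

88.5%

Entropy H = −Σ p log₂ p ≈ 1.7607 bits.
Huffman merges: 1/25+3/10→17/50; 31/100+17/50→13/20; 7/20+13/20→1. L = 199/100 ≈ 1.9900.
Efficiency = H/L = 1.7607/1.9900 = 88.5%.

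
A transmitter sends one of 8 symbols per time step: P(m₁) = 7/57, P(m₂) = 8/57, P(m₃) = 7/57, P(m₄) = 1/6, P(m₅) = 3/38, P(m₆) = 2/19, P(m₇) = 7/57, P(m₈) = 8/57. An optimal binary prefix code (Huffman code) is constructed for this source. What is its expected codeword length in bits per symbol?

Repeatedly combine the two least-probable nodes; the expected code length is the sum of the merged weights.
merge 3/38 + 2/19 → 7/38
merge 7/57 + 7/57 → 14/57
merge 7/57 + 8/57 → 5/19
merge 8/57 + 1/6 → 35/114
merge 7/38 + 14/57 → 49/114
merge 5/19 + 35/114 → 65/114
merge 49/114 + 65/114 → 1
L = 7/38 + 14/57 + 5/19 + 35/114 + 49/114 + 65/114 + 1 = 3 bits/symbol.

3 bits/symbol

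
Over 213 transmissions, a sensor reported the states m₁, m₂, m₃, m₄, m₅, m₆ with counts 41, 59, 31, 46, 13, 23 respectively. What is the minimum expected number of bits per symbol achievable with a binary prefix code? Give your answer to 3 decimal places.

Probabilities are the counts divided by 213.
Repeatedly combine the two least-probable nodes; the expected code length is the sum of the merged weights.
merge 13/213 + 23/213 → 12/71
merge 31/213 + 12/71 → 67/213
merge 41/213 + 46/213 → 29/71
merge 59/213 + 67/213 → 42/71
merge 29/71 + 42/71 → 1
L = 12/71 + 67/213 + 29/71 + 42/71 + 1 = 529/213 ≈ 2.484 bits/symbol.

2.484 bits/symbol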